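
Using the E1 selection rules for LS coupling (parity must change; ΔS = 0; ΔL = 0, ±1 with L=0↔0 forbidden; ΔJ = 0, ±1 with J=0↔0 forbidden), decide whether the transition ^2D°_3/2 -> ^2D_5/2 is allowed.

allowed

Parity must change: odd → even — ✓.
ΔS = 0: S: 1/2 → 1/2 — ✓.
ΔL = 0, ±1 (not L=0↔0): L: 2 → 2, ΔL = +0 — ✓.
ΔJ = 0, ±1 (not J=0↔0): J: 3/2 → 5/2, ΔJ = +1 — ✓.
All four E1 rules are satisfied.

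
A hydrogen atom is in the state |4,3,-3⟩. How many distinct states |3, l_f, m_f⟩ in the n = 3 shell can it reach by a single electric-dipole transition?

E1 requires Δl = ±1, so l_f ∈ {2, 4}; with 0 ≤ l_f ≤ n_f−1 = 2, the allowed l_f values are {2}.
For l_f = 2: m_f ∈ {m_i−1, m_i, m_i+1} ∩ [−2, 2] = {-2} → 1 state.
Total: 1.

1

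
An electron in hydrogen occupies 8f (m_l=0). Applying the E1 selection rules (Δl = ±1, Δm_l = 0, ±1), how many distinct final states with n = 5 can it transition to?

6

E1 requires Δl = ±1, so l_f ∈ {2, 4}; with 0 ≤ l_f ≤ n_f−1 = 4, the allowed l_f values are {2, 4}.
For l_f = 2: m_f ∈ {m_i−1, m_i, m_i+1} ∩ [−2, 2] = {-1, 0, 1} → 3 states.
For l_f = 4: m_f ∈ {m_i−1, m_i, m_i+1} ∩ [−4, 4] = {-1, 0, 1} → 3 states.
Total: 6.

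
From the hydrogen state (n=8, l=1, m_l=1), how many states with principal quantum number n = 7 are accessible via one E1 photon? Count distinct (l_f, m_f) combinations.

E1 requires Δl = ±1, so l_f ∈ {0, 2}; with 0 ≤ l_f ≤ n_f−1 = 6, the allowed l_f values are {0, 2}.
For l_f = 0: m_f ∈ {m_i−1, m_i, m_i+1} ∩ [−0, 0] = {0} → 1 state.
For l_f = 2: m_f ∈ {m_i−1, m_i, m_i+1} ∩ [−2, 2] = {0, 1, 2} → 3 states.
Total: 4.

4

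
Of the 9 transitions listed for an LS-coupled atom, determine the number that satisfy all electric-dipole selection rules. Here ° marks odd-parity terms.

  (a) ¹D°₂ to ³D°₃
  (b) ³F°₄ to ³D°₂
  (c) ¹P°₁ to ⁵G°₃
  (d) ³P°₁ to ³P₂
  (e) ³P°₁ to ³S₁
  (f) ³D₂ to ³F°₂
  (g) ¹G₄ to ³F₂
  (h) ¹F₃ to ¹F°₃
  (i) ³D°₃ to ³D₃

(a) forbidden (parity, ΔS fail)
(b) forbidden (parity, ΔJ fail)
(c) forbidden (parity, ΔS, ΔL, ΔJ fail)
(d) allowed
(e) allowed
(f) allowed
(g) forbidden (parity, ΔS, ΔJ fail)
(h) allowed
(i) allowed
Total allowed: 5 of 9.

5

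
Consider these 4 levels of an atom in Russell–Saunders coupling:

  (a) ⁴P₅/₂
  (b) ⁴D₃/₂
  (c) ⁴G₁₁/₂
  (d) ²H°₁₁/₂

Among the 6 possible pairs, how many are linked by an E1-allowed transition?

(a)–(b): forbidden (parity).
(a)–(c): forbidden (parity, ΔL, ΔJ).
(a)–(d): forbidden (ΔS, ΔL, ΔJ).
(b)–(c): forbidden (parity, ΔL, ΔJ).
(b)–(d): forbidden (ΔS, ΔL, ΔJ).
(c)–(d): forbidden (ΔS).
Allowed pairs: 0 of 6.

0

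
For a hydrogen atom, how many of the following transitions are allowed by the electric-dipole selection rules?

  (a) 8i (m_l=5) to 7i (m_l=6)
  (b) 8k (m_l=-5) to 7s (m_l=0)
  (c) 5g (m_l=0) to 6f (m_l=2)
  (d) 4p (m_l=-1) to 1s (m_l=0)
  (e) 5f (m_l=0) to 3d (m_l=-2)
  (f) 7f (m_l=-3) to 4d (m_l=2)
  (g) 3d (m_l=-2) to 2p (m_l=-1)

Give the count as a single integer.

2

(a) forbidden — Δl = +0 (E1 requires Δl = ±1)
(b) forbidden — Δl = -7 (E1 requires Δl = ±1); Δm_l = +5 (E1 requires Δm_l = 0, ±1)
(c) forbidden — Δm_l = +2 (E1 requires Δm_l = 0, ±1)
(d) allowed
(e) forbidden — Δm_l = -2 (E1 requires Δm_l = 0, ±1)
(f) forbidden — Δm_l = +5 (E1 requires Δm_l = 0, ±1)
(g) allowed
Total allowed: 2 of 7.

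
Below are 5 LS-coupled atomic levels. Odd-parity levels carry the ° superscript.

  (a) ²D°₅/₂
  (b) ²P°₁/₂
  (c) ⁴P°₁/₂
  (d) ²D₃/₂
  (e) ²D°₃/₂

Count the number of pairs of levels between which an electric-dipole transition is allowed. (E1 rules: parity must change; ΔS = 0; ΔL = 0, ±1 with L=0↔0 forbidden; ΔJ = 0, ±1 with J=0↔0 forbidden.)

(a)–(b): forbidden (parity, ΔJ).
(a)–(c): forbidden (parity, ΔS, ΔJ).
(a)–(d): allowed.
(a)–(e): forbidden (parity).
(b)–(c): forbidden (parity, ΔS).
(b)–(d): allowed.
(b)–(e): forbidden (parity).
(c)–(d): forbidden (ΔS).
(c)–(e): forbidden (parity, ΔS).
(d)–(e): allowed.
Allowed pairs: 3 of 10.

3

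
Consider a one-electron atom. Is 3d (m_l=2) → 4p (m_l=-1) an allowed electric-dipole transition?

l: 2 → 1 (Δl = -1). Δl = ±1 ✓.
m_l: 2 → -1 (Δm_l = -3). |Δm_l| ≤ 1 ✗.
The transition is electric-dipole forbidden.

forbidden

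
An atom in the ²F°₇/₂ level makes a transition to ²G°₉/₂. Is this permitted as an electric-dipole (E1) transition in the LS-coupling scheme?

Parity must change: odd → odd — fails.
ΔS = 0: S: 1/2 → 1/2 — passes.
ΔL = 0, ±1 (not L=0↔0): L: 3 → 4, ΔL = +1 — passes.
ΔJ = 0, ±1 (not J=0↔0): J: 7/2 → 9/2, ΔJ = +1 — passes.
Rule(s) violated: parity.

forbidden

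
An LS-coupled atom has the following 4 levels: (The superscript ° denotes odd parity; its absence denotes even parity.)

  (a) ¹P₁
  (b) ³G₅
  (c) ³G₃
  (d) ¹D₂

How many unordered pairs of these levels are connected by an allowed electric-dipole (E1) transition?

0

(a)–(b): forbidden (parity, ΔS, ΔL, ΔJ).
(a)–(c): forbidden (parity, ΔS, ΔL, ΔJ).
(a)–(d): forbidden (parity).
(b)–(c): forbidden (parity, ΔJ).
(b)–(d): forbidden (parity, ΔS, ΔL, ΔJ).
(c)–(d): forbidden (parity, ΔS, ΔL).
Allowed pairs: 0 of 6.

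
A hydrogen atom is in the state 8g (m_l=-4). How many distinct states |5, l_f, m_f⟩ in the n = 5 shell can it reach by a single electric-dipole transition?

E1 requires Δl = ±1, so l_f ∈ {3, 5}; with 0 ≤ l_f ≤ n_f−1 = 4, the allowed l_f values are {3}.
For l_f = 3: m_f ∈ {m_i−1, m_i, m_i+1} ∩ [−3, 3] = {-3} → 1 state.
Total: 1.

1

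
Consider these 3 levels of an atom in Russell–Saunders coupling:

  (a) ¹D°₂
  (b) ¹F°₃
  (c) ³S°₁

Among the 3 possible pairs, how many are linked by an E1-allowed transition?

(a)–(b): forbidden (parity).
(a)–(c): forbidden (parity, ΔS, ΔL).
(b)–(c): forbidden (parity, ΔS, ΔL, ΔJ).
Allowed pairs: 0 of 3.

0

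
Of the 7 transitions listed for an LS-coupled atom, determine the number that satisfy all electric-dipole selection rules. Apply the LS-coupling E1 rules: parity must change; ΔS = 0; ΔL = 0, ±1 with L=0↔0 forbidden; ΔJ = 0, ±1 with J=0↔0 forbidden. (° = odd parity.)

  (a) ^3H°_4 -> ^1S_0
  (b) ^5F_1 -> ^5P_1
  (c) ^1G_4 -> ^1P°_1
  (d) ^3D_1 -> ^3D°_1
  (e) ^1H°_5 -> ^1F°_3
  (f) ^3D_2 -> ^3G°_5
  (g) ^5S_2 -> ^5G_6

1

(a) forbidden (ΔS, ΔL, ΔJ fail)
(b) forbidden (parity, ΔL fail)
(c) forbidden (ΔL, ΔJ fail)
(d) allowed
(e) forbidden (parity, ΔL, ΔJ fail)
(f) forbidden (ΔL, ΔJ fail)
(g) forbidden (parity, ΔL, ΔJ fail)
Total allowed: 1 of 7.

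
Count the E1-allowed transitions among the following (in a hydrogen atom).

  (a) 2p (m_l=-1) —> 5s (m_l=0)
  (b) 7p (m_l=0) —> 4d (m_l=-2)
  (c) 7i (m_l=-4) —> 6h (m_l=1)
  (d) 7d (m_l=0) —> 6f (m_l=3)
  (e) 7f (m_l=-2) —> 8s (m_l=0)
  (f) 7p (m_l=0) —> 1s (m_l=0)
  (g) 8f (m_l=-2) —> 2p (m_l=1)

2

(a) allowed
(b) forbidden — Δm_l = -2 (E1 requires Δm_l = 0, ±1)
(c) forbidden — Δm_l = +5 (E1 requires Δm_l = 0, ±1)
(d) forbidden — Δm_l = +3 (E1 requires Δm_l = 0, ±1)
(e) forbidden — Δl = -3 (E1 requires Δl = ±1); Δm_l = +2 (E1 requires Δm_l = 0, ±1)
(f) allowed
(g) forbidden — Δl = -2 (E1 requires Δl = ±1); Δm_l = +3 (E1 requires Δm_l = 0, ±1)
Total allowed: 2 of 7.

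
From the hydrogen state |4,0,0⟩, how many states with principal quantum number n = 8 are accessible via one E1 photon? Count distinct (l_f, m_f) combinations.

E1 requires Δl = ±1, so l_f ∈ {-1, 1}; with 0 ≤ l_f ≤ n_f−1 = 7, the allowed l_f values are {1}.
For l_f = 1: m_f ∈ {m_i−1, m_i, m_i+1} ∩ [−1, 1] = {-1, 0, 1} → 3 states.
Total: 3.

3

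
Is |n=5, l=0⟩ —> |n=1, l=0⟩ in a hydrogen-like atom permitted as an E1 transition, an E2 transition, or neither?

Δl = 0 − 0 = +0; l_i + l_f = 0.
E1 (Δl = ±1): not satisfied.
E2 (Δl = 0,±2, l_i+l_f ≥ 2): not satisfied.

neither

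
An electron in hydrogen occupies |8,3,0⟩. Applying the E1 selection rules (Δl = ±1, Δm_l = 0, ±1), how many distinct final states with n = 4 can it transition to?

3

E1 requires Δl = ±1, so l_f ∈ {2, 4}; with 0 ≤ l_f ≤ n_f−1 = 3, the allowed l_f values are {2}.
For l_f = 2: m_f ∈ {m_i−1, m_i, m_i+1} ∩ [−2, 2] = {-1, 0, 1} → 3 states.
Total: 3.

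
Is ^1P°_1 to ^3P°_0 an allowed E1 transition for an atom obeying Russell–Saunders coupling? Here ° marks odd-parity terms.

Parity must change: odd → odd — ✗.
ΔS = 0: S: 0 → 1 — ✗.
ΔL = 0, ±1 (not L=0↔0): L: 1 → 1, ΔL = +0 — ✓.
ΔJ = 0, ±1 (not J=0↔0): J: 1 → 0, ΔJ = -1 — ✓.
Rule(s) violated: parity, ΔS.

forbidden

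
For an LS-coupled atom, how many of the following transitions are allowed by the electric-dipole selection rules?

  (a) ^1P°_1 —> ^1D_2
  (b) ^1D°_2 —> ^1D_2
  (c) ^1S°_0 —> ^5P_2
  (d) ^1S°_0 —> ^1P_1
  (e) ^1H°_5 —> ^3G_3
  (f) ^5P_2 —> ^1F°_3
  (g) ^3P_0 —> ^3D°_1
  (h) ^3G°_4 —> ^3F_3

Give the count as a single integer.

5

(a) allowed
(b) allowed
(c) forbidden (ΔS, ΔJ fail)
(d) allowed
(e) forbidden (ΔS, ΔJ fail)
(f) forbidden (ΔS, ΔL fail)
(g) allowed
(h) allowed
Total allowed: 5 of 8.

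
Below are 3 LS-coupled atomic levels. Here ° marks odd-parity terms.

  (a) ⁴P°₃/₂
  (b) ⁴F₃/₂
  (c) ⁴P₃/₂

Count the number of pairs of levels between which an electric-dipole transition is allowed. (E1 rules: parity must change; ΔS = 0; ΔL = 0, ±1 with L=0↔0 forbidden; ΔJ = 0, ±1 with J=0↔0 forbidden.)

1

(a)–(b): forbidden (ΔL).
(a)–(c): allowed.
(b)–(c): forbidden (parity, ΔL).
Allowed pairs: 1 of 3.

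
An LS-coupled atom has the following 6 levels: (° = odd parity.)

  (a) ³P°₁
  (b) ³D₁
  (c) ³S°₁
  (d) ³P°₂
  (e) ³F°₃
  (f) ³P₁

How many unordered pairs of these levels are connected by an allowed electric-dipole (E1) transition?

5

(a)–(b): allowed.
(a)–(c): forbidden (parity).
(a)–(d): forbidden (parity).
(a)–(e): forbidden (parity, ΔL, ΔJ).
(a)–(f): allowed.
(b)–(c): forbidden (ΔL).
(b)–(d): allowed.
(b)–(e): forbidden (ΔJ).
(b)–(f): forbidden (parity).
(c)–(d): forbidden (parity).
(c)–(e): forbidden (parity, ΔL, ΔJ).
(c)–(f): allowed.
(d)–(e): forbidden (parity, ΔL).
(d)–(f): allowed.
(e)–(f): forbidden (ΔL, ΔJ).
Allowed pairs: 5 of 15.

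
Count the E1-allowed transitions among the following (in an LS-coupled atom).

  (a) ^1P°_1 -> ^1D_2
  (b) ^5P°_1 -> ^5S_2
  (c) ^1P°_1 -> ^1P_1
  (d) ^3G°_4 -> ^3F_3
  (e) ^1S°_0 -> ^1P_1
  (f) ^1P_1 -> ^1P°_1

6

(a) allowed
(b) allowed
(c) allowed
(d) allowed
(e) allowed
(f) allowed
Total allowed: 6 of 6.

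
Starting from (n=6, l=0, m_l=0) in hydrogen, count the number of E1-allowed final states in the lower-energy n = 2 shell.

3

E1 requires Δl = ±1, so l_f ∈ {-1, 1}; with 0 ≤ l_f ≤ n_f−1 = 1, the allowed l_f values are {1}.
For l_f = 1: m_f ∈ {m_i−1, m_i, m_i+1} ∩ [−1, 1] = {-1, 0, 1} → 3 states.
Total: 3.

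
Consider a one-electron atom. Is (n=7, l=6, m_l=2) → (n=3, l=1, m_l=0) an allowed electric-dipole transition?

l: 6 → 1 (Δl = -5). Δl = ±1 fails.
m_l: 2 → 0 (Δm_l = -2). |Δm_l| ≤ 1 fails.
The transition is electric-dipole forbidden.

forbidden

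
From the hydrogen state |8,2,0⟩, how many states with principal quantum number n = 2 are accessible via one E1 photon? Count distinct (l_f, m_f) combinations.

E1 requires Δl = ±1, so l_f ∈ {1, 3}; with 0 ≤ l_f ≤ n_f−1 = 1, the allowed l_f values are {1}.
For l_f = 1: m_f ∈ {m_i−1, m_i, m_i+1} ∩ [−1, 1] = {-1, 0, 1} → 3 states.
Total: 3.

3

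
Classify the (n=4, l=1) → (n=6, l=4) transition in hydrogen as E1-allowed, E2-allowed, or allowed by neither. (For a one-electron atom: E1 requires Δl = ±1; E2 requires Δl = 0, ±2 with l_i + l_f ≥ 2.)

neither

Δl = 4 − 1 = +3; l_i + l_f = 5.
E1 (Δl = ±1): not satisfied.
E2 (Δl = 0,±2, l_i+l_f ≥ 2): not satisfied.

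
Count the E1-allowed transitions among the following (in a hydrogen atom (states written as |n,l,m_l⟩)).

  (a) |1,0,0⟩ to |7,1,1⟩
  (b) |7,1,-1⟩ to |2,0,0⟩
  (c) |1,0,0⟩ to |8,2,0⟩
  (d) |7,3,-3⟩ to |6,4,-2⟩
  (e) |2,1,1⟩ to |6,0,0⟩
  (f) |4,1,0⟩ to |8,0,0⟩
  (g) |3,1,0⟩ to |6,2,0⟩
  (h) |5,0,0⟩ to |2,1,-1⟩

(a) allowed
(b) allowed
(c) forbidden — Δl = +2 (E1 requires Δl = ±1)
(d) allowed
(e) allowed
(f) allowed
(g) allowed
(h) allowed
Total allowed: 7 of 8.

7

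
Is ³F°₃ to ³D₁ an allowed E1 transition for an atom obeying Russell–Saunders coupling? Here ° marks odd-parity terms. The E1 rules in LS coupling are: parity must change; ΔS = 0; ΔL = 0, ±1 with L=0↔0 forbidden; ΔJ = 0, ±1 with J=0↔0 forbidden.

Reading off the term symbols: S 1→1, L 3→2, J 3→1, parity odd→even.
ΔL = 0, ±1 (not L=0↔0): L: 3 → 2, ΔL = -1 — ok.
Parity must change: odd → even — ok.
ΔJ = 0, ±1 (not J=0↔0): J: 3 → 1, ΔJ = -2 — fails.
ΔS = 0: S: 1 → 1 — ok.
Rule(s) violated: ΔJ.

forbidden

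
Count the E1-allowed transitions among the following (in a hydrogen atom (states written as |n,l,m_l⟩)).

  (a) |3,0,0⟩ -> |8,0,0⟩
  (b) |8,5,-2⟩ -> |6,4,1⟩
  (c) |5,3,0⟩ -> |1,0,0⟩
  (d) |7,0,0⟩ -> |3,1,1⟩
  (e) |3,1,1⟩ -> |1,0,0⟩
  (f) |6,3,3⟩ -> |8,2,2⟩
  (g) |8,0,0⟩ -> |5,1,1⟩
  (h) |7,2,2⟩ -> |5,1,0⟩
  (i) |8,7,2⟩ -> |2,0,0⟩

(a) forbidden — Δl = +0 (E1 requires Δl = ±1)
(b) forbidden — Δm_l = +3 (E1 requires Δm_l = 0, ±1)
(c) forbidden — Δl = -3 (E1 requires Δl = ±1)
(d) allowed
(e) allowed
(f) allowed
(g) allowed
(h) forbidden — Δm_l = -2 (E1 requires Δm_l = 0, ±1)
(i) forbidden — Δl = -7 (E1 requires Δl = ±1); Δm_l = -2 (E1 requires Δm_l = 0, ±1)
Total allowed: 4 of 9.

4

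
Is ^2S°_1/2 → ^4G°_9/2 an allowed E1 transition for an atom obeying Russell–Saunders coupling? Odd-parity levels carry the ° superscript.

Initial level: S=1/2, L=0, J=1/2, parity odd. Final level: S=3/2, L=4, J=9/2, parity odd.
Parity must change: odd → odd — fails.
ΔS = 0: S: 1/2 → 3/2 — fails.
ΔL = 0, ±1 (not L=0↔0): L: 0 → 4, ΔL = +4 — fails.
ΔJ = 0, ±1 (not J=0↔0): J: 1/2 → 9/2, ΔJ = +4 — fails.
Rule(s) violated: parity, ΔS, ΔL, ΔJ.

forbidden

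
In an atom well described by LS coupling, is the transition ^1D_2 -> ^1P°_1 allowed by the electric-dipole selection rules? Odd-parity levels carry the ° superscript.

allowed

Initial level: S=0, L=2, J=2, parity even. Final level: S=0, L=1, J=1, parity odd.
Parity must change: even → odd — ✓.
ΔS = 0: S: 0 → 0 — ✓.
ΔL = 0, ±1 (not L=0↔0): L: 2 → 1, ΔL = -1 — ✓.
ΔJ = 0, ±1 (not J=0↔0): J: 2 → 1, ΔJ = -1 — ✓.
All four E1 rules are satisfied.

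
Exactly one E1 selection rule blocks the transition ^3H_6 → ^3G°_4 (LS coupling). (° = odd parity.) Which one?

Parity must change: even → odd — satisfied.
ΔS = 0: S: 1 → 1 — satisfied.
ΔJ = 0, ±1 (not J=0↔0): J: 6 → 4, ΔJ = -2 — violated.
ΔL = 0, ±1 (not L=0↔0): L: 5 → 4, ΔL = -1 — satisfied.

the ΔJ = 0, ±1 rule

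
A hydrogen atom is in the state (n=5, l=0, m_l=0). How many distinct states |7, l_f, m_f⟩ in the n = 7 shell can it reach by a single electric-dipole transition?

3

E1 requires Δl = ±1, so l_f ∈ {-1, 1}; with 0 ≤ l_f ≤ n_f−1 = 6, the allowed l_f values are {1}.
For l_f = 1: m_f ∈ {m_i−1, m_i, m_i+1} ∩ [−1, 1] = {-1, 0, 1} → 3 states.
Total: 3.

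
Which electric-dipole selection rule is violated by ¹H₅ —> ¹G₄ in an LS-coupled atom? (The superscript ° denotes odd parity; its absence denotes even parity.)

Reading off the term symbols: S 0→0, L 5→4, J 5→4, parity even→even.
Parity must change: even → even — fails.
ΔS = 0: S: 0 → 0 — passes.
ΔL = 0, ±1 (not L=0↔0): L: 5 → 4, ΔL = -1 — passes.
ΔJ = 0, ±1 (not J=0↔0): J: 5 → 4, ΔJ = -1 — passes.

parity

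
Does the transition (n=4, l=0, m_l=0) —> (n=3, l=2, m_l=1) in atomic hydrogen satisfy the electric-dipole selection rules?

l: 0 → 2 (Δl = +2). Δl = ±1 fails.
Δm_l = 1 − (0) = +1. E1 requires Δm_l = 0, ±1: passes.
The transition is electric-dipole forbidden.

forbidden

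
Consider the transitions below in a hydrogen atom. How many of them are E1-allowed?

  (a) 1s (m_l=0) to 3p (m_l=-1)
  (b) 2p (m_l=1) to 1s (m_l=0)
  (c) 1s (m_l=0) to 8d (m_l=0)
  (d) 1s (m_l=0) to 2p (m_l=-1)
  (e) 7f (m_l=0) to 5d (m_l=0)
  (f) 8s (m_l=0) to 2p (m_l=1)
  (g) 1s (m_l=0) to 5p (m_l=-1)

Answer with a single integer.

(a) allowed
(b) allowed
(c) forbidden — Δl = +2 (E1 requires Δl = ±1)
(d) allowed
(e) allowed
(f) allowed
(g) allowed
Total allowed: 6 of 7.

6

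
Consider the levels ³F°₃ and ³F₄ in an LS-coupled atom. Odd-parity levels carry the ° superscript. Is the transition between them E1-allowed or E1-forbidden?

allowed

Parity must change: odd → even — satisfied.
ΔS = 0: S: 1 → 1 — satisfied.
ΔL = 0, ±1 (not L=0↔0): L: 3 → 3, ΔL = +0 — satisfied.
ΔJ = 0, ±1 (not J=0↔0): J: 3 → 4, ΔJ = +1 — satisfied.
All four E1 rules are satisfied.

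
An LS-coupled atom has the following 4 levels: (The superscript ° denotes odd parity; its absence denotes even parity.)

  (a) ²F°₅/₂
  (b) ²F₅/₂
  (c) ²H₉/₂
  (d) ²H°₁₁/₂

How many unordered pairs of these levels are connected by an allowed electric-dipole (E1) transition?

(a)–(b): allowed.
(a)–(c): forbidden (ΔL, ΔJ).
(a)–(d): forbidden (parity, ΔL, ΔJ).
(b)–(c): forbidden (parity, ΔL, ΔJ).
(b)–(d): forbidden (ΔL, ΔJ).
(c)–(d): allowed.
Allowed pairs: 2 of 6.

2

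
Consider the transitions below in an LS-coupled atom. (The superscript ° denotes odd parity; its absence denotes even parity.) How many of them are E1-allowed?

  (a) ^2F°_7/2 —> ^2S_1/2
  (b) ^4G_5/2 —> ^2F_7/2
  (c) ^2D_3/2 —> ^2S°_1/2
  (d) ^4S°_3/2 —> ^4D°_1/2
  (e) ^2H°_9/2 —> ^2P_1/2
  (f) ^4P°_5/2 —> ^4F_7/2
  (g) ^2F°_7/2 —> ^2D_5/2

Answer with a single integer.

1

(a) forbidden (ΔL, ΔJ fail)
(b) forbidden (parity, ΔS fail)
(c) forbidden (ΔL fails)
(d) forbidden (parity, ΔL fail)
(e) forbidden (ΔL, ΔJ fail)
(f) forbidden (ΔL fails)
(g) allowed
Total allowed: 1 of 7.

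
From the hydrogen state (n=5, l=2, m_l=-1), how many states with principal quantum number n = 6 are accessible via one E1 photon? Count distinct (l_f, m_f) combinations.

5

E1 requires Δl = ±1, so l_f ∈ {1, 3}; with 0 ≤ l_f ≤ n_f−1 = 5, the allowed l_f values are {1, 3}.
For l_f = 1: m_f ∈ {m_i−1, m_i, m_i+1} ∩ [−1, 1] = {-1, 0} → 2 states.
For l_f = 3: m_f ∈ {m_i−1, m_i, m_i+1} ∩ [−3, 3] = {-2, -1, 0} → 3 states.
Total: 5.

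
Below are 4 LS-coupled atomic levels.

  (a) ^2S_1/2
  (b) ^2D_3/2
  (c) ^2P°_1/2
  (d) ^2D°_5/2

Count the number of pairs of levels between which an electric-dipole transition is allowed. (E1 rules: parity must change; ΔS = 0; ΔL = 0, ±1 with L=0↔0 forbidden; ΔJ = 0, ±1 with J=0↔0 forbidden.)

3

(a)–(b): forbidden (parity, ΔL).
(a)–(c): allowed.
(a)–(d): forbidden (ΔL, ΔJ).
(b)–(c): allowed.
(b)–(d): allowed.
(c)–(d): forbidden (parity, ΔJ).
Allowed pairs: 3 of 6.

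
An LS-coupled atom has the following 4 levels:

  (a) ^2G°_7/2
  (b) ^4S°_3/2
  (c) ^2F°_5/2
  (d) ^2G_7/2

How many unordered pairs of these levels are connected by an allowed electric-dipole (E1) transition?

(a)–(b): forbidden (parity, ΔS, ΔL, ΔJ).
(a)–(c): forbidden (parity).
(a)–(d): allowed.
(b)–(c): forbidden (parity, ΔS, ΔL).
(b)–(d): forbidden (ΔS, ΔL, ΔJ).
(c)–(d): allowed.
Allowed pairs: 2 of 6.

2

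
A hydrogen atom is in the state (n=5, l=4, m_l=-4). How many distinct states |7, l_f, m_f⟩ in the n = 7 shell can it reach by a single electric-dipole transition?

4

E1 requires Δl = ±1, so l_f ∈ {3, 5}; with 0 ≤ l_f ≤ n_f−1 = 6, the allowed l_f values are {3, 5}.
For l_f = 3: m_f ∈ {m_i−1, m_i, m_i+1} ∩ [−3, 3] = {-3} → 1 state.
For l_f = 5: m_f ∈ {m_i−1, m_i, m_i+1} ∩ [−5, 5] = {-5, -4, -3} → 3 states.
Total: 4.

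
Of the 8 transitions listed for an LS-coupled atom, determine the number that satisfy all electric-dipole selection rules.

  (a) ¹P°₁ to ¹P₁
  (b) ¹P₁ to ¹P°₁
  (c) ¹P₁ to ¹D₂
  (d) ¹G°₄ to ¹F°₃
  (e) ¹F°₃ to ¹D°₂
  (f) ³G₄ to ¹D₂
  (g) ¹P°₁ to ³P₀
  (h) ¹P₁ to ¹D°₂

3

(a) allowed
(b) allowed
(c) forbidden (parity fails)
(d) forbidden (parity fails)
(e) forbidden (parity fails)
(f) forbidden (parity, ΔS, ΔL, ΔJ fail)
(g) forbidden (ΔS fails)
(h) allowed
Total allowed: 3 of 8.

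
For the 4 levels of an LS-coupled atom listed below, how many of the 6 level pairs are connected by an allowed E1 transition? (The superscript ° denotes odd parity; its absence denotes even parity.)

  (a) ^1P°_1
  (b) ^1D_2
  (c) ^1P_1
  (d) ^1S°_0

(a)–(b): allowed.
(a)–(c): allowed.
(a)–(d): forbidden (parity).
(b)–(c): forbidden (parity).
(b)–(d): forbidden (ΔL, ΔJ).
(c)–(d): allowed.
Allowed pairs: 3 of 6.

3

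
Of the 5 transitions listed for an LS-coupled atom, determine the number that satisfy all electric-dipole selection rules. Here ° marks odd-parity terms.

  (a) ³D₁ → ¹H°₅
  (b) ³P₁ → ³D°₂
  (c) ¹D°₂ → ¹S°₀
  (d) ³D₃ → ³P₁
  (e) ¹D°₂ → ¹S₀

1

(a) forbidden (ΔS, ΔL, ΔJ fail)
(b) allowed
(c) forbidden (parity, ΔL, ΔJ fail)
(d) forbidden (parity, ΔJ fail)
(e) forbidden (ΔL, ΔJ fail)
Total allowed: 1 of 5.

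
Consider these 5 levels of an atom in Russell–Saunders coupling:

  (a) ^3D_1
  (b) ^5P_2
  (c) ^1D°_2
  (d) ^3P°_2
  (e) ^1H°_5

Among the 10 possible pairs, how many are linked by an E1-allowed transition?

(a)–(b): forbidden (parity, ΔS).
(a)–(c): forbidden (ΔS).
(a)–(d): allowed.
(a)–(e): forbidden (ΔS, ΔL, ΔJ).
(b)–(c): forbidden (ΔS).
(b)–(d): forbidden (ΔS).
(b)–(e): forbidden (ΔS, ΔL, ΔJ).
(c)–(d): forbidden (parity, ΔS).
(c)–(e): forbidden (parity, ΔL, ΔJ).
(d)–(e): forbidden (parity, ΔS, ΔL, ΔJ).
Allowed pairs: 1 of 10.

1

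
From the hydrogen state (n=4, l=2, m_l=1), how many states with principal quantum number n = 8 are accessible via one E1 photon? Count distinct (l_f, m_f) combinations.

E1 requires Δl = ±1, so l_f ∈ {1, 3}; with 0 ≤ l_f ≤ n_f−1 = 7, the allowed l_f values are {1, 3}.
For l_f = 1: m_f ∈ {m_i−1, m_i, m_i+1} ∩ [−1, 1] = {0, 1} → 2 states.
For l_f = 3: m_f ∈ {m_i−1, m_i, m_i+1} ∩ [−3, 3] = {0, 1, 2} → 3 states.
Total: 5.

5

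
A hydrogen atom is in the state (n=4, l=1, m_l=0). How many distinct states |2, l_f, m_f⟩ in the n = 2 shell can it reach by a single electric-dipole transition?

1

E1 requires Δl = ±1, so l_f ∈ {0, 2}; with 0 ≤ l_f ≤ n_f−1 = 1, the allowed l_f values are {0}.
For l_f = 0: m_f ∈ {m_i−1, m_i, m_i+1} ∩ [−0, 0] = {0} → 1 state.
Total: 1.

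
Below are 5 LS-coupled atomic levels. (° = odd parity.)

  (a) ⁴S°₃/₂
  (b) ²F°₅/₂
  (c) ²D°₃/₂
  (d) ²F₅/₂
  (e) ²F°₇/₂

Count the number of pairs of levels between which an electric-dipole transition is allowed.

(a)–(b): forbidden (parity, ΔS, ΔL).
(a)–(c): forbidden (parity, ΔS, ΔL).
(a)–(d): forbidden (ΔS, ΔL).
(a)–(e): forbidden (parity, ΔS, ΔL, ΔJ).
(b)–(c): forbidden (parity).
(b)–(d): allowed.
(b)–(e): forbidden (parity).
(c)–(d): allowed.
(c)–(e): forbidden (parity, ΔJ).
(d)–(e): allowed.
Allowed pairs: 3 of 10.

3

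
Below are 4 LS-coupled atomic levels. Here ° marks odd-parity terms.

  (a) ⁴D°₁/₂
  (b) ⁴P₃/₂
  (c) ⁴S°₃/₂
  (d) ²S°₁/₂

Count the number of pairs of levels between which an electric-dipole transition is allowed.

2

(a)–(b): allowed.
(a)–(c): forbidden (parity, ΔL).
(a)–(d): forbidden (parity, ΔS, ΔL).
(b)–(c): allowed.
(b)–(d): forbidden (ΔS).
(c)–(d): forbidden (parity, ΔS, ΔL).
Allowed pairs: 2 of 6.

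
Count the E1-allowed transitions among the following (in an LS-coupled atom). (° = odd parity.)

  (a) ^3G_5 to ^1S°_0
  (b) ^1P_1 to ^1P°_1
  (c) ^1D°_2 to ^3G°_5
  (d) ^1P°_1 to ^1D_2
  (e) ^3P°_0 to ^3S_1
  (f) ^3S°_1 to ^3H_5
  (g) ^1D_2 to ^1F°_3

4

(a) forbidden (ΔS, ΔL, ΔJ fail)
(b) allowed
(c) forbidden (parity, ΔS, ΔL, ΔJ fail)
(d) allowed
(e) allowed
(f) forbidden (ΔL, ΔJ fail)
(g) allowed
Total allowed: 4 of 7.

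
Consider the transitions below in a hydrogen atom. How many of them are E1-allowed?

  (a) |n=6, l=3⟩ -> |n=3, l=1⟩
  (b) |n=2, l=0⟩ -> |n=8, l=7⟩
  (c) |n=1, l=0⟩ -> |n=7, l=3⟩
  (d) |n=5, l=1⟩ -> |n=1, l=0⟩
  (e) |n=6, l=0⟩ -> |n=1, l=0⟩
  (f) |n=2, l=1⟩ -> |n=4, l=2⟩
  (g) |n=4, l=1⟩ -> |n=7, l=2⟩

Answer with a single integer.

3

(a) forbidden — Δl = -2 (E1 requires Δl = ±1)
(b) forbidden — Δl = +7 (E1 requires Δl = ±1)
(c) forbidden — Δl = +3 (E1 requires Δl = ±1)
(d) allowed
(e) forbidden — Δl = +0 (E1 requires Δl = ±1)
(f) allowed
(g) allowed
Total allowed: 3 of 7.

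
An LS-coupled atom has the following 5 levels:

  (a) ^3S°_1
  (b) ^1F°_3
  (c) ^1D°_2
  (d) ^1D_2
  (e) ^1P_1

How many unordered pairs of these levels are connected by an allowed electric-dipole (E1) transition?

(a)–(b): forbidden (parity, ΔS, ΔL, ΔJ).
(a)–(c): forbidden (parity, ΔS, ΔL).
(a)–(d): forbidden (ΔS, ΔL).
(a)–(e): forbidden (ΔS).
(b)–(c): forbidden (parity).
(b)–(d): allowed.
(b)–(e): forbidden (ΔL, ΔJ).
(c)–(d): allowed.
(c)–(e): allowed.
(d)–(e): forbidden (parity).
Allowed pairs: 3 of 10.

3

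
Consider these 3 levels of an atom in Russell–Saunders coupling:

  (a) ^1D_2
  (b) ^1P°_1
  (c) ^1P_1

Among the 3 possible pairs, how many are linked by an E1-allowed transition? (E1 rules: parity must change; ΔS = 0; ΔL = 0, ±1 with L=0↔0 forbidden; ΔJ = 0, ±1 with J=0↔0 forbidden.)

2

(a)–(b): allowed.
(a)–(c): forbidden (parity).
(b)–(c): allowed.
Allowed pairs: 2 of 3.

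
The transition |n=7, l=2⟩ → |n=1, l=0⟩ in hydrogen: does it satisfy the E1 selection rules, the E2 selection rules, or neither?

E2

Δl = 0 − 2 = -2; l_i + l_f = 2.
E1 (Δl = ±1): not satisfied.
E2 (Δl = 0,±2, l_i+l_f ≥ 2): satisfied.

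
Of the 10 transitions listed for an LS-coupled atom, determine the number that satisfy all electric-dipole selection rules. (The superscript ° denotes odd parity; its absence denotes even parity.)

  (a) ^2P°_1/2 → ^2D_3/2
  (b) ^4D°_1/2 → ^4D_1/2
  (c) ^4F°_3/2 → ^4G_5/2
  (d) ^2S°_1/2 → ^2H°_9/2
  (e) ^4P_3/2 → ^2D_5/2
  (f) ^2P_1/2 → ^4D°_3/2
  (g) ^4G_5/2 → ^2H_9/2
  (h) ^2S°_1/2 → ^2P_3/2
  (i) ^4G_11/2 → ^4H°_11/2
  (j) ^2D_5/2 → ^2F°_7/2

(a) allowed
(b) allowed
(c) allowed
(d) forbidden (parity, ΔL, ΔJ fail)
(e) forbidden (parity, ΔS fail)
(f) forbidden (ΔS fails)
(g) forbidden (parity, ΔS, ΔJ fail)
(h) allowed
(i) allowed
(j) allowed
Total allowed: 6 of 10.

6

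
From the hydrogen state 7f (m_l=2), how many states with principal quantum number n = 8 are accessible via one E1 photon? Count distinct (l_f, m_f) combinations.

5

E1 requires Δl = ±1, so l_f ∈ {2, 4}; with 0 ≤ l_f ≤ n_f−1 = 7, the allowed l_f values are {2, 4}.
For l_f = 2: m_f ∈ {m_i−1, m_i, m_i+1} ∩ [−2, 2] = {1, 2} → 2 states.
For l_f = 4: m_f ∈ {m_i−1, m_i, m_i+1} ∩ [−4, 4] = {1, 2, 3} → 3 states.
Total: 5.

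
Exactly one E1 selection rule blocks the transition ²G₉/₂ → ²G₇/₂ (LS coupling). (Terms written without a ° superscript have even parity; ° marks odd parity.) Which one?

parity

Initial level: S=1/2, L=4, J=9/2, parity even. Final level: S=1/2, L=4, J=7/2, parity even.
Parity must change: even → even — fails.
ΔS = 0: S: 1/2 → 1/2 — ok.
ΔL = 0, ±1 (not L=0↔0): L: 4 → 4, ΔL = +0 — ok.
ΔJ = 0, ±1 (not J=0↔0): J: 9/2 → 7/2, ΔJ = -1 — ok.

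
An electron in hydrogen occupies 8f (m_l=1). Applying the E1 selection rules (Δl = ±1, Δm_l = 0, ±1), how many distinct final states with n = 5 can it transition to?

E1 requires Δl = ±1, so l_f ∈ {2, 4}; with 0 ≤ l_f ≤ n_f−1 = 4, the allowed l_f values are {2, 4}.
For l_f = 2: m_f ∈ {m_i−1, m_i, m_i+1} ∩ [−2, 2] = {0, 1, 2} → 3 states.
For l_f = 4: m_f ∈ {m_i−1, m_i, m_i+1} ∩ [−4, 4] = {0, 1, 2} → 3 states.
Total: 6.

6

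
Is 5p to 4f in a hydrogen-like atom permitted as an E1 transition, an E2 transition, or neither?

E2

Δl = 3 − 1 = +2; l_i + l_f = 4.
E1 (Δl = ±1): not satisfied.
E2 (Δl = 0,±2, l_i+l_f ≥ 2): satisfied.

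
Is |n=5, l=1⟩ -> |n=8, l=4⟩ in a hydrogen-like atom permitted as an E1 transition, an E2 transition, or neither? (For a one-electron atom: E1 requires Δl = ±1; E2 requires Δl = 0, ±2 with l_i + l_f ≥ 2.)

Δl = 4 − 1 = +3; l_i + l_f = 5.
E1 (Δl = ±1): not satisfied.
E2 (Δl = 0,±2, l_i+l_f ≥ 2): not satisfied.

neither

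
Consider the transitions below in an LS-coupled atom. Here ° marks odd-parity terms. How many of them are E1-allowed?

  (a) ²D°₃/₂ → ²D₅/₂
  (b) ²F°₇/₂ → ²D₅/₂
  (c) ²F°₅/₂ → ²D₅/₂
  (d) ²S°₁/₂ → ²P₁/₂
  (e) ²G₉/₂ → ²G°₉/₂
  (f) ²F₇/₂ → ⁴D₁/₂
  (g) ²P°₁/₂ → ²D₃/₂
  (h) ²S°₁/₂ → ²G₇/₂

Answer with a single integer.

6

(a) allowed
(b) allowed
(c) allowed
(d) allowed
(e) allowed
(f) forbidden (parity, ΔS, ΔJ fail)
(g) allowed
(h) forbidden (ΔL, ΔJ fail)
Total allowed: 6 of 8.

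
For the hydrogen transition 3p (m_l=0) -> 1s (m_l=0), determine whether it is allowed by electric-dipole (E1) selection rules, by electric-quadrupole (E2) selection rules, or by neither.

Δl = 0 − 1 = -1; l_i + l_f = 1.
Δm_l = +0.
E1 (Δl = ±1, |Δm_l| ≤ 1): satisfied.
E2 (Δl = 0,±2, l_i+l_f ≥ 2, |Δm_l| ≤ 2): not satisfied.

E1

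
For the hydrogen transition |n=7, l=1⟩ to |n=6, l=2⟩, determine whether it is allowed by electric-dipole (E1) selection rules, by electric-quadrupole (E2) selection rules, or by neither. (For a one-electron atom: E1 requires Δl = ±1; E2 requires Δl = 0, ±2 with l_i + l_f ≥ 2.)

E1

Δl = 2 − 1 = +1; l_i + l_f = 3.
E1 (Δl = ±1): satisfied.
E2 (Δl = 0,±2, l_i+l_f ≥ 2): not satisfied.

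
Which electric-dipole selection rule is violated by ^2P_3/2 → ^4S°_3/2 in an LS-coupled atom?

the ΔS = 0 rule

ΔL = 0, ±1 (not L=0↔0): L: 1 → 0, ΔL = -1 — passes.
ΔS = 0: S: 1/2 → 3/2 — fails.
ΔJ = 0, ±1 (not J=0↔0): J: 3/2 → 3/2, ΔJ = +0 — passes.
Parity must change: even → odd — passes.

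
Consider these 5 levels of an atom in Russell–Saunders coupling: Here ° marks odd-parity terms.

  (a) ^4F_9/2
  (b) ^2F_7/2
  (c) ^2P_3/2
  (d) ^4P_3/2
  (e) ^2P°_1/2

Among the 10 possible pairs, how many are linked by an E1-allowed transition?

1

(a)–(b): forbidden (parity, ΔS).
(a)–(c): forbidden (parity, ΔS, ΔL, ΔJ).
(a)–(d): forbidden (parity, ΔL, ΔJ).
(a)–(e): forbidden (ΔS, ΔL, ΔJ).
(b)–(c): forbidden (parity, ΔL, ΔJ).
(b)–(d): forbidden (parity, ΔS, ΔL, ΔJ).
(b)–(e): forbidden (ΔL, ΔJ).
(c)–(d): forbidden (parity, ΔS).
(c)–(e): allowed.
(d)–(e): forbidden (ΔS).
Allowed pairs: 1 of 10.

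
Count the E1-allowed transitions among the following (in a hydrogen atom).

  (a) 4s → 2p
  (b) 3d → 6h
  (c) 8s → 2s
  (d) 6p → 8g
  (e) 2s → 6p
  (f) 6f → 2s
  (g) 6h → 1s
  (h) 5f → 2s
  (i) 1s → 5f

(a) allowed
(b) forbidden — Δl = +3 (E1 requires Δl = ±1)
(c) forbidden — Δl = +0 (E1 requires Δl = ±1)
(d) forbidden — Δl = +3 (E1 requires Δl = ±1)
(e) allowed
(f) forbidden — Δl = -3 (E1 requires Δl = ±1)
(g) forbidden — Δl = -5 (E1 requires Δl = ±1)
(h) forbidden — Δl = -3 (E1 requires Δl = ±1)
(i) forbidden — Δl = +3 (E1 requires Δl = ±1)
Total allowed: 2 of 9.

2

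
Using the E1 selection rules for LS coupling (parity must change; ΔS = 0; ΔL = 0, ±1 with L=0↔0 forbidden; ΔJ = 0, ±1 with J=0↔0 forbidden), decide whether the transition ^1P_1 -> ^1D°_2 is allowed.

allowed

Parity must change: even → odd — ✓.
ΔS = 0: S: 0 → 0 — ✓.
ΔL = 0, ±1 (not L=0↔0): L: 1 → 2, ΔL = +1 — ✓.
ΔJ = 0, ±1 (not J=0↔0): J: 1 → 2, ΔJ = +1 — ✓.
All four E1 rules are satisfied.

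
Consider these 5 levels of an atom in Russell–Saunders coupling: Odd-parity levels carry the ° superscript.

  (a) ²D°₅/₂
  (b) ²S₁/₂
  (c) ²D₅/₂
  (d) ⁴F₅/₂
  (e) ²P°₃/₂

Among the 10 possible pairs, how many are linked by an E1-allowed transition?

(a)–(b): forbidden (ΔL, ΔJ).
(a)–(c): allowed.
(a)–(d): forbidden (ΔS).
(a)–(e): forbidden (parity).
(b)–(c): forbidden (parity, ΔL, ΔJ).
(b)–(d): forbidden (parity, ΔS, ΔL, ΔJ).
(b)–(e): allowed.
(c)–(d): forbidden (parity, ΔS).
(c)–(e): allowed.
(d)–(e): forbidden (ΔS, ΔL).
Allowed pairs: 3 of 10.

3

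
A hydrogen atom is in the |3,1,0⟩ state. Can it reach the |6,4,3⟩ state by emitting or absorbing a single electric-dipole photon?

forbidden

l: 1 → 4 (Δl = +3). Δl = ±1 violated.
m_l: 0 → 3 (Δm_l = +3). |Δm_l| ≤ 1 violated.
The transition is electric-dipole forbidden.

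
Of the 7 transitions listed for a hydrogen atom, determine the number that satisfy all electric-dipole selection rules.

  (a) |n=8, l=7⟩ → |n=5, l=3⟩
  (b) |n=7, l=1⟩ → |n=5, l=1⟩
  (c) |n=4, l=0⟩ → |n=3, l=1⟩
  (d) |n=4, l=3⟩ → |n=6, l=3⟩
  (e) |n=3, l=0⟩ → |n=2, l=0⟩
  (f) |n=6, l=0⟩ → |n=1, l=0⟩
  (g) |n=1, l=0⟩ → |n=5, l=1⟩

(a) forbidden — Δl = -4 (E1 requires Δl = ±1)
(b) forbidden — Δl = +0 (E1 requires Δl = ±1)
(c) allowed
(d) forbidden — Δl = +0 (E1 requires Δl = ±1)
(e) forbidden — Δl = +0 (E1 requires Δl = ±1)
(f) forbidden — Δl = +0 (E1 requires Δl = ±1)
(g) allowed
Total allowed: 2 of 7.

2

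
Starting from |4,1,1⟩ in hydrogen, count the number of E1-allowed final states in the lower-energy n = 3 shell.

4

E1 requires Δl = ±1, so l_f ∈ {0, 2}; with 0 ≤ l_f ≤ n_f−1 = 2, the allowed l_f values are {0, 2}.
For l_f = 0: m_f ∈ {m_i−1, m_i, m_i+1} ∩ [−0, 0] = {0} → 1 state.
For l_f = 2: m_f ∈ {m_i−1, m_i, m_i+1} ∩ [−2, 2] = {0, 1, 2} → 3 states.
Total: 4.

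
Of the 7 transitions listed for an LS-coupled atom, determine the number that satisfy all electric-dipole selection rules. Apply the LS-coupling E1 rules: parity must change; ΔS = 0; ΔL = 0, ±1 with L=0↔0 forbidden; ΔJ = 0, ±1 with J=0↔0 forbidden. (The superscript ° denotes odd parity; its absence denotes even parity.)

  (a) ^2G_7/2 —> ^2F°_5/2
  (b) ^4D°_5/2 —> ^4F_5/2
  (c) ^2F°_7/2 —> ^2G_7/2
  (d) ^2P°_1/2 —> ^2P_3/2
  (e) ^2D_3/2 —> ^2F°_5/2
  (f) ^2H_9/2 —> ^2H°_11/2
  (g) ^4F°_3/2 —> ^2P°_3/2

6

(a) allowed
(b) allowed
(c) allowed
(d) allowed
(e) allowed
(f) allowed
(g) forbidden (parity, ΔS, ΔL fail)
Total allowed: 6 of 7.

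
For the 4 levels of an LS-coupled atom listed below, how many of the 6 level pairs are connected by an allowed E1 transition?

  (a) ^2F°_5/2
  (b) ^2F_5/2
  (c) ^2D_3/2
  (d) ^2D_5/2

(a)–(b): allowed.
(a)–(c): allowed.
(a)–(d): allowed.
(b)–(c): forbidden (parity).
(b)–(d): forbidden (parity).
(c)–(d): forbidden (parity).
Allowed pairs: 3 of 6.

3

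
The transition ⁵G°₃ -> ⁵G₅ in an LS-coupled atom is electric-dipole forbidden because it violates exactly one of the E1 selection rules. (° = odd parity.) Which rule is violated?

ΔL = 0, ±1 (not L=0↔0): L: 4 → 4, ΔL = +0 — ✓.
Parity must change: odd → even — ✓.
ΔS = 0: S: 2 → 2 — ✓.
ΔJ = 0, ±1 (not J=0↔0): J: 3 → 5, ΔJ = +2 — ✗.

the ΔJ = 0, ±1 rule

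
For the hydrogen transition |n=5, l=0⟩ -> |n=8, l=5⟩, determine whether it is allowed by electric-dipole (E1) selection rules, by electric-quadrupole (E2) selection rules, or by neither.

Δl = 5 − 0 = +5; l_i + l_f = 5.
E1 (Δl = ±1): not satisfied.
E2 (Δl = 0,±2, l_i+l_f ≥ 2): not satisfied.

neither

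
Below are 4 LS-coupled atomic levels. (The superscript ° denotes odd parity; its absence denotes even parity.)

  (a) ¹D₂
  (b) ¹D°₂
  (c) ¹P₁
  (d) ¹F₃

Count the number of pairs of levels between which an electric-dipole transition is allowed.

3

(a)–(b): allowed.
(a)–(c): forbidden (parity).
(a)–(d): forbidden (parity).
(b)–(c): allowed.
(b)–(d): allowed.
(c)–(d): forbidden (parity, ΔL, ΔJ).
Allowed pairs: 3 of 6.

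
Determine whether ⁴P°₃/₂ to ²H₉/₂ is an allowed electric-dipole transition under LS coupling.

ΔS = 0: S: 3/2 → 1/2 — violated.
ΔJ = 0, ±1 (not J=0↔0): J: 3/2 → 9/2, ΔJ = +3 — violated.
Parity must change: odd → even — satisfied.
ΔL = 0, ±1 (not L=0↔0): L: 1 → 5, ΔL = +4 — violated.
Rule(s) violated: ΔS, ΔL, ΔJ.

forbidden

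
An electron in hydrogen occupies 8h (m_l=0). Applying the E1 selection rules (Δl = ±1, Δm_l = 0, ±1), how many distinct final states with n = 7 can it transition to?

6

E1 requires Δl = ±1, so l_f ∈ {4, 6}; with 0 ≤ l_f ≤ n_f−1 = 6, the allowed l_f values are {4, 6}.
For l_f = 4: m_f ∈ {m_i−1, m_i, m_i+1} ∩ [−4, 4] = {-1, 0, 1} → 3 states.
For l_f = 6: m_f ∈ {m_i−1, m_i, m_i+1} ∩ [−6, 6] = {-1, 0, 1} → 3 states.
Total: 6.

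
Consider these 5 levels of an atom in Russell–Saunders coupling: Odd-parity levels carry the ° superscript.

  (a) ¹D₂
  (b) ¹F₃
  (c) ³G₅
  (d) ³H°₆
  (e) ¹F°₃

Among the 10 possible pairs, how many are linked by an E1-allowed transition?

(a)–(b): forbidden (parity).
(a)–(c): forbidden (parity, ΔS, ΔL, ΔJ).
(a)–(d): forbidden (ΔS, ΔL, ΔJ).
(a)–(e): allowed.
(b)–(c): forbidden (parity, ΔS, ΔJ).
(b)–(d): forbidden (ΔS, ΔL, ΔJ).
(b)–(e): allowed.
(c)–(d): allowed.
(c)–(e): forbidden (ΔS, ΔJ).
(d)–(e): forbidden (parity, ΔS, ΔL, ΔJ).
Allowed pairs: 3 of 10.

3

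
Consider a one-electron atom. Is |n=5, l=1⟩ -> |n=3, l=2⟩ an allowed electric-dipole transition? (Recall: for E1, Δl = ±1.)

Δl = 2 − 1 = +1; the E1 rule Δl = ±1 is passes.
All E1 selection rules are satisfied.

allowed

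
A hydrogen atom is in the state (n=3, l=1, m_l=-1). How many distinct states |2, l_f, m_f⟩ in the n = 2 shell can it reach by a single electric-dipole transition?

E1 requires Δl = ±1, so l_f ∈ {0, 2}; with 0 ≤ l_f ≤ n_f−1 = 1, the allowed l_f values are {0}.
For l_f = 0: m_f ∈ {m_i−1, m_i, m_i+1} ∩ [−0, 0] = {0} → 1 state.
Total: 1.

1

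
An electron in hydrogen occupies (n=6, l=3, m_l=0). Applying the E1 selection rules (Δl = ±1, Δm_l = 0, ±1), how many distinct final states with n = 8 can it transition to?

E1 requires Δl = ±1, so l_f ∈ {2, 4}; with 0 ≤ l_f ≤ n_f−1 = 7, the allowed l_f values are {2, 4}.
For l_f = 2: m_f ∈ {m_i−1, m_i, m_i+1} ∩ [−2, 2] = {-1, 0, 1} → 3 states.
For l_f = 4: m_f ∈ {m_i−1, m_i, m_i+1} ∩ [−4, 4] = {-1, 0, 1} → 3 states.
Total: 6.

6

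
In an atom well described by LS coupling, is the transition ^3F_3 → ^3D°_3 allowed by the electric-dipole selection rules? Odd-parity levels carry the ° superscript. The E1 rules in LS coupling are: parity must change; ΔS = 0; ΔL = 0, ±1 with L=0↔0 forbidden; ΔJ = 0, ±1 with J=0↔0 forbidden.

Reading off the term symbols: S 1→1, L 3→2, J 3→3, parity even→odd.
ΔL = 0, ±1 (not L=0↔0): L: 3 → 2, ΔL = -1 — ✓.
Parity must change: even → odd — ✓.
ΔS = 0: S: 1 → 1 — ✓.
ΔJ = 0, ±1 (not J=0↔0): J: 3 → 3, ΔJ = +0 — ✓.
All four E1 rules are satisfied.

allowed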